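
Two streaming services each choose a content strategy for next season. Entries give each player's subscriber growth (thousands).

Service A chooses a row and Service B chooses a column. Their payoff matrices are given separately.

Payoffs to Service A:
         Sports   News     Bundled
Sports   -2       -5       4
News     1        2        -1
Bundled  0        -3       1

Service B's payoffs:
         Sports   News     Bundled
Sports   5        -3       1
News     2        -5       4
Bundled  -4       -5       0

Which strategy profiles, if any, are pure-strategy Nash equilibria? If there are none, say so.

Service A against Sports: payoffs -2, 1, 0 → best response News.
Service A against News: payoffs -5, 2, -3 → best response News.
Service A against Bundled: payoffs 4, -1, 1 → best response Sports.
Service B against Sports: payoffs 5, -3, 1 → best response Sports.
Service B against News: payoffs 2, -5, 4 → best response Bundled.
Service B against Bundled: payoffs -4, -5, 0 → best response Bundled.
No profile is a mutual best response for all players.

There is no pure-strategy Nash equilibrium.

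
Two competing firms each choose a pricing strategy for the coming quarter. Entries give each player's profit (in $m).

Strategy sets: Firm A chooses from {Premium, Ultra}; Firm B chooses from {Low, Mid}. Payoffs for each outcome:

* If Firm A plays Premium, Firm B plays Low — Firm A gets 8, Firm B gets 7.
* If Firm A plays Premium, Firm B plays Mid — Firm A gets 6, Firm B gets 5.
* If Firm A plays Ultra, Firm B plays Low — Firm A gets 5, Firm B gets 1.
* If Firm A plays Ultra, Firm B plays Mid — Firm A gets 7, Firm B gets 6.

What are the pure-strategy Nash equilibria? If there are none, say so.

The pure Nash equilibria are (Premium, Low) and (Ultra, Mid).

Firm A against Low: payoffs 8, 5 → best response Premium.
Firm A against Mid: payoffs 6, 7 → best response Ultra.
Firm B against Premium: payoffs 7, 5 → best response Low.
Firm B against Ultra: payoffs 1, 6 → best response Mid.
Mutual best responses: (Premium, Low); (Ultra, Mid).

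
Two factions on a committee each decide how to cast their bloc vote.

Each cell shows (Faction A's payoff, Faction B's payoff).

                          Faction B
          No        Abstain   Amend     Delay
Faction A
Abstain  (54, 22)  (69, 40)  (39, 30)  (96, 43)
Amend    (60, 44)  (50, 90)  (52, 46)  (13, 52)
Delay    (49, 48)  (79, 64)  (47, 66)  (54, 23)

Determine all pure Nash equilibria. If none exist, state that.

(Abstain, Delay)

Faction A against No: payoffs 54, 60, 49 → best response Amend.
Faction A against Abstain: payoffs 69, 50, 79 → best response Delay.
Faction A against Amend: payoffs 39, 52, 47 → best response Amend.
Faction A against Delay: payoffs 96, 13, 54 → best response Abstain.
Faction B against Abstain: payoffs 22, 40, 30, 43 → best response Delay.
Faction B against Amend: payoffs 44, 90, 46, 52 → best response Abstain.
Faction B against Delay: payoffs 48, 64, 66, 23 → best response Amend.
Mutual best responses: (Abstain, Delay).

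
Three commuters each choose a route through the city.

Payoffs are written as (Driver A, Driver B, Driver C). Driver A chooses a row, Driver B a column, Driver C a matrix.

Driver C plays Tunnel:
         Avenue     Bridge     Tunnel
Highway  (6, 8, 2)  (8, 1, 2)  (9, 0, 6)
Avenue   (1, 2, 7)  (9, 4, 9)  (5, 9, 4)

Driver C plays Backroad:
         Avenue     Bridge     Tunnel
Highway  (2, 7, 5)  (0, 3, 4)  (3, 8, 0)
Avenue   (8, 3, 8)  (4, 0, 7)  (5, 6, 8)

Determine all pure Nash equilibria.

Driver A against (Avenue, Tunnel): payoffs 6, 1 → best response Highway.
Driver A against (Avenue, Backroad): payoffs 2, 8 → best response Avenue.
Driver A against (Bridge, Tunnel): payoffs 8, 9 → best response Avenue.
Driver A against (Bridge, Backroad): payoffs 0, 4 → best response Avenue.
Driver A against (Tunnel, Tunnel): payoffs 9, 5 → best response Highway.
Driver A against (Tunnel, Backroad): payoffs 3, 5 → best response Avenue.
Driver B against (Highway, Tunnel): payoffs 8, 1, 0 → best response Avenue.
Driver B against (Highway, Backroad): payoffs 7, 3, 8 → best response Tunnel.
Driver B against (Avenue, Tunnel): payoffs 2, 4, 9 → best response Tunnel.
Driver B against (Avenue, Backroad): payoffs 3, 0, 6 → best response Tunnel.
Driver C against (Highway, Avenue): payoffs 2, 5 → best response Backroad.
Driver C against (Highway, Bridge): payoffs 2, 4 → best response Backroad.
Driver C against (Highway, Tunnel): payoffs 6, 0 → best response Tunnel.
Driver C against (Avenue, Avenue): payoffs 7, 8 → best response Backroad.
Driver C against (Avenue, Bridge): payoffs 9, 7 → best response Tunnel.
Driver C against (Avenue, Tunnel): payoffs 4, 8 → best response Backroad.
Mutual best responses: (Avenue, Tunnel, Backroad).

Pure NE: (Avenue, Tunnel, Backroad)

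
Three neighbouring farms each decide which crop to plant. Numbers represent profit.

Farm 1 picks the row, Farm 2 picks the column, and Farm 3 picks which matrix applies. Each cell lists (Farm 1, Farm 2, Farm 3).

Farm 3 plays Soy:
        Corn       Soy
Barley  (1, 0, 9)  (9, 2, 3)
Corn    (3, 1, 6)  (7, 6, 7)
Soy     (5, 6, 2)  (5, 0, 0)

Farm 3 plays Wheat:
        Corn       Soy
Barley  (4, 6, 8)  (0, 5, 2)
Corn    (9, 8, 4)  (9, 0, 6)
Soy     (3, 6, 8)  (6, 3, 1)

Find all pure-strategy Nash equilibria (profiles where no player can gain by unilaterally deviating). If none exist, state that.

For each strategy profile, look for a profitable unilateral deviation.
(Barley, Corn, Soy): Farm 1 can switch to Corn (1 → 3). Not NE.
(Barley, Corn, Wheat): Farm 1 can switch to Corn (4 → 9). Not NE.
(Barley, Soy, Soy): Farm 1 gets 9, best alternative 7; Farm 2 gets 2, best alternative 0; Farm 3 gets 3, best alternative 2. No profitable deviation — NE.
(Barley, Soy, Wheat): Farm 1 can switch to Corn (0 → 9). Not NE.
(Corn, Corn, Soy): Farm 1 can switch to Soy (3 → 5). Not NE.
(Corn, Corn, Wheat): Farm 3 can switch to Soy (4 → 6). Not NE.
(Corn, Soy, Soy): Farm 1 can switch to Barley (7 → 9). Not NE.
(The remaining 5 profiles each have a profitable deviation by the same check.)

Pure NE: (Barley, Soy, Soy)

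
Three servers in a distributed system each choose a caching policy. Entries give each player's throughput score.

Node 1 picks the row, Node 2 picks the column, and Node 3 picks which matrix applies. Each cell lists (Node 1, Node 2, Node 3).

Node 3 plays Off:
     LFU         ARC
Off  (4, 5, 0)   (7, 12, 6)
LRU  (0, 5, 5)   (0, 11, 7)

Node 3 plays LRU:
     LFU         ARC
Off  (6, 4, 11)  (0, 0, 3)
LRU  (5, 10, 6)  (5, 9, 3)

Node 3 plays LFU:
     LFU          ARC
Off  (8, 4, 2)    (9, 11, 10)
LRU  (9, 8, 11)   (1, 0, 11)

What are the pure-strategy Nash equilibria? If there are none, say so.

(Off, LFU, LRU), (Off, ARC, LFU), (LRU, LFU, LFU)

Node 1 against (LFU, Off): payoffs 4, 0 → best response Off.
Node 1 against (LFU, LRU): payoffs 6, 5 → best response Off.
Node 1 against (LFU, LFU): payoffs 8, 9 → best response LRU.
Node 1 against (ARC, Off): payoffs 7, 0 → best response Off.
Node 1 against (ARC, LRU): payoffs 0, 5 → best response LRU.
Node 1 against (ARC, LFU): payoffs 9, 1 → best response Off.
Node 2 against (Off, Off): payoffs 5, 12 → best response ARC.
Node 2 against (Off, LRU): payoffs 4, 0 → best response LFU.
Node 2 against (Off, LFU): payoffs 4, 11 → best response ARC.
Node 2 against (LRU, Off): payoffs 5, 11 → best response ARC.
Node 2 against (LRU, LRU): payoffs 10, 9 → best response LFU.
Node 2 against (LRU, LFU): payoffs 8, 0 → best response LFU.
Node 3 against (Off, LFU): payoffs 0, 11, 2 → best response LRU.
Node 3 against (Off, ARC): payoffs 6, 3, 10 → best response LFU.
Node 3 against (LRU, LFU): payoffs 5, 6, 11 → best response LFU.
Node 3 against (LRU, ARC): payoffs 7, 3, 11 → best response LFU.
Mutual best responses: (Off, LFU, LRU); (Off, ARC, LFU); (LRU, LFU, LFU).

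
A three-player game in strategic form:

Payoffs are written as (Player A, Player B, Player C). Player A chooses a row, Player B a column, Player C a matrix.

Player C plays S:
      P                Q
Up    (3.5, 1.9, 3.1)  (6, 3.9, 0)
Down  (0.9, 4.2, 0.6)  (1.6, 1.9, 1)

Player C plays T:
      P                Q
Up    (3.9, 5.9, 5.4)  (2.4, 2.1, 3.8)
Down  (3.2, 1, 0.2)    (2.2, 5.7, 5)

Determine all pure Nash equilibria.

(Up, P, S): Player B can switch to Q (1.9 → 3.9). Not NE.
(Up, P, T): Player A gets 3.9, best alternative 3.2; Player B gets 5.9, best alternative 2.1; Player C gets 5.4, best alternative 3.1. No profitable deviation — NE.
(Up, Q, S): Player C can switch to T (0 → 3.8). Not NE.
(Up, Q, T): Player B can switch to P (2.1 → 5.9). Not NE.
(Down, P, S): Player A can switch to Up (0.9 → 3.5). Not NE.
(Down, P, T): Player A can switch to Up (3.2 → 3.9). Not NE.
(Down, Q, S): Player A can switch to Up (1.6 → 6). Not NE.
(Down, Q, T): Player A can switch to Up (2.2 → 2.4). Not NE.

Pure NE: (Up, P, T)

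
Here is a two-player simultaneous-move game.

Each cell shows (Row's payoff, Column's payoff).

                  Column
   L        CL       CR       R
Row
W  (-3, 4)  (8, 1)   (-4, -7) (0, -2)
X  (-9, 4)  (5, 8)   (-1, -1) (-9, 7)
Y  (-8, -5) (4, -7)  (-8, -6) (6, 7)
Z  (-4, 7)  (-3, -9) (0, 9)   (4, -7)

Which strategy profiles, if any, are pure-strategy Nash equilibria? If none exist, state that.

(W, L) and (Y, R) and (Z, CR)

(W, L): Row gets -3, best alternative -4; Column gets 4, best alternative 1. No profitable deviation — NE.
(W, CL): Column can switch to L (1 → 4). Not NE.
(W, CR): Row can switch to X (-4 → -1). Not NE.
(W, R): Row can switch to Y (0 → 6). Not NE.
(X, L): Row can switch to W (-9 → -3). Not NE.
(X, CL): Row can switch to W (5 → 8). Not NE.
(X, CR): Row can switch to Z (-1 → 0). Not NE.
(X, R): Row can switch to W (-9 → 0). Not NE.
(Y, L): Row can switch to W (-8 → -3). Not NE.
(Y, R): Row gets 6, best alternative 4; Column gets 7, best alternative -5. No profitable deviation — NE.
(Z, CR): Row gets 0, best alternative -1; Column gets 9, best alternative 7. No profitable deviation — NE.
(The remaining 5 profiles each have a profitable deviation by the same check.)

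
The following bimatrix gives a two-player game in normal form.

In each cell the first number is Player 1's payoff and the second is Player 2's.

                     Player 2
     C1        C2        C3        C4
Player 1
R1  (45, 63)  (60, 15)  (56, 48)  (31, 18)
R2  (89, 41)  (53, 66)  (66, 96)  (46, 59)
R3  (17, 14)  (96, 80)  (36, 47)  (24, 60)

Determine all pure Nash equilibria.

(R2, C3) and (R3, C2)

Player 1 against C1: payoffs 45, 89, 17 → best response R2.
Player 1 against C2: payoffs 60, 53, 96 → best response R3.
Player 1 against C3: payoffs 56, 66, 36 → best response R2.
Player 1 against C4: payoffs 31, 46, 24 → best response R2.
Player 2 against R1: payoffs 63, 15, 48, 18 → best response C1.
Player 2 against R2: payoffs 41, 66, 96, 59 → best response C3.
Player 2 against R3: payoffs 14, 80, 47, 60 → best response C2.
Mutual best responses: (R2, C3); (R3, C2).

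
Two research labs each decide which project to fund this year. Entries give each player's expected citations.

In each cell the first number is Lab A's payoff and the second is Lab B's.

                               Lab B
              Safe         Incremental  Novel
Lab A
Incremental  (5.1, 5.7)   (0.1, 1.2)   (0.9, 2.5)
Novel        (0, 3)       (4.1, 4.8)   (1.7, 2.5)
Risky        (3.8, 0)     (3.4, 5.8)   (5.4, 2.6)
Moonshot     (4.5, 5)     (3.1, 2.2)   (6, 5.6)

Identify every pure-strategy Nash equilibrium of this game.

Lab A against Safe: payoffs 5.1, 0, 3.8, 4.5 → best response Incremental.
Lab A against Incremental: payoffs 0.1, 4.1, 3.4, 3.1 → best response Novel.
Lab A against Novel: payoffs 0.9, 1.7, 5.4, 6 → best response Moonshot.
Lab B against Incremental: payoffs 5.7, 1.2, 2.5 → best response Safe.
Lab B against Novel: payoffs 3, 4.8, 2.5 → best response Incremental.
Lab B against Risky: payoffs 0, 5.8, 2.6 → best response Incremental.
Lab B against Moonshot: payoffs 5, 2.2, 5.6 → best response Novel.
Mutual best responses: (Incremental, Safe); (Novel, Incremental); (Moonshot, Novel).

The pure Nash equilibria are (Incremental, Safe), (Novel, Incremental), (Moonshot, Novel).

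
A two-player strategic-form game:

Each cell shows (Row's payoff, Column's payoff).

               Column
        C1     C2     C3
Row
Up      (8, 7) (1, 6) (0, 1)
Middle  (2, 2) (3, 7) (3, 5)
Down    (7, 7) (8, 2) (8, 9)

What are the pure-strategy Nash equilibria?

The pure Nash equilibria are (Up, C1) and (Down, C3).

(Up, C1): Row gets 8, best alternative 7; Column gets 7, best alternative 6. No profitable deviation — NE.
(Up, C2): Row can switch to Middle (1 → 3). Not NE.
(Up, C3): Row can switch to Middle (0 → 3). Not NE.
(Middle, C1): Row can switch to Up (2 → 8). Not NE.
(Middle, C2): Row can switch to Down (3 → 8). Not NE.
(Middle, C3): Row can switch to Down (3 → 8). Not NE.
(Down, C1): Row can switch to Up (7 → 8). Not NE.
(Down, C2): Column can switch to C1 (2 → 7). Not NE.
(Down, C3): Row gets 8, best alternative 3; Column gets 9, best alternative 7. No profitable deviation — NE.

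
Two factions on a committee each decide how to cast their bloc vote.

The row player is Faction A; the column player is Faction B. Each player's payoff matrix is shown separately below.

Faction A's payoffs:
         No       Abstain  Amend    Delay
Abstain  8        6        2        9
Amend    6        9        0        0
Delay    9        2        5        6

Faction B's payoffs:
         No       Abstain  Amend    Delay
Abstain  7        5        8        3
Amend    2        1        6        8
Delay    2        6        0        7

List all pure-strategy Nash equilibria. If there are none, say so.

none

Faction A against No: payoffs 8, 6, 9 → best response Delay.
Faction A against Abstain: payoffs 6, 9, 2 → best response Amend.
Faction A against Amend: payoffs 2, 0, 5 → best response Delay.
Faction A against Delay: payoffs 9, 0, 6 → best response Abstain.
Faction B against Abstain: payoffs 7, 5, 8, 3 → best response Amend.
Faction B against Amend: payoffs 2, 1, 6, 8 → best response Delay.
Faction B against Delay: payoffs 2, 6, 0, 7 → best response Delay.
No profile is a mutual best response for all players.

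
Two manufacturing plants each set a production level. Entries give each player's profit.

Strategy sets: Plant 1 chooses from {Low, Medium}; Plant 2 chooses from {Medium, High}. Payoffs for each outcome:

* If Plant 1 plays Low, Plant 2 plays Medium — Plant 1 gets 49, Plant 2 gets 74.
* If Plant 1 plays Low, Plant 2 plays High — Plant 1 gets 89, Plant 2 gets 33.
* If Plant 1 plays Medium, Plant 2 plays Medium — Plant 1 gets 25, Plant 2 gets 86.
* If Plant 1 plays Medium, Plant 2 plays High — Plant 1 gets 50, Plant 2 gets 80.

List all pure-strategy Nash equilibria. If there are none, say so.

Pure NE: (Low, Medium)

Plant 1 against Medium: payoffs 49, 25 → best response Low.
Plant 1 against High: payoffs 89, 50 → best response Low.
Plant 2 against Low: payoffs 74, 33 → best response Medium.
Plant 2 against Medium: payoffs 86, 80 → best response Medium.
Mutual best responses: (Low, Medium).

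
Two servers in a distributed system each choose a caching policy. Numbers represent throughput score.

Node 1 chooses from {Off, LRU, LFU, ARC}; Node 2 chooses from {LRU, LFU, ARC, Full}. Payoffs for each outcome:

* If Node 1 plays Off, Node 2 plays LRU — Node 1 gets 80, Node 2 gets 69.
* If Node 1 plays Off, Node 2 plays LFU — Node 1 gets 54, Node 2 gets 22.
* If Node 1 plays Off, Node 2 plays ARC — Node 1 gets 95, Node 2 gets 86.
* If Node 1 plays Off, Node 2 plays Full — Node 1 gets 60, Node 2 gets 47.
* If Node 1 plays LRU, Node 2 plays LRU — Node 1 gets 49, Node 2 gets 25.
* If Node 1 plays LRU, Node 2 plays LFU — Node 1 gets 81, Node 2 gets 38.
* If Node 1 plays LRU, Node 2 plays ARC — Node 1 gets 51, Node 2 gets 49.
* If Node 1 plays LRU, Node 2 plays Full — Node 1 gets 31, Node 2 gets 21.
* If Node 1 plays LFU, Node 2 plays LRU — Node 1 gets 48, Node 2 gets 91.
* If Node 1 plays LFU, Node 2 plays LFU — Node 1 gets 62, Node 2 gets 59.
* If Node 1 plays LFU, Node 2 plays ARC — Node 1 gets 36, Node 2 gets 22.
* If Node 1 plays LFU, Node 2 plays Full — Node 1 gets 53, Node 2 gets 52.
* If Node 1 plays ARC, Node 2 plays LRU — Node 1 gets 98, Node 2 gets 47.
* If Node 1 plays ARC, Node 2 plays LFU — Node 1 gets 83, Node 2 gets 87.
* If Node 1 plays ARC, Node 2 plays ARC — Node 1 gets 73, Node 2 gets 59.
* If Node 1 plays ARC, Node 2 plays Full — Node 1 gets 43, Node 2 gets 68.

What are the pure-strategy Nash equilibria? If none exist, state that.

(Off, ARC); (ARC, LFU)

Node 1 against LRU: payoffs 80, 49, 48, 98 → best response ARC.
Node 1 against LFU: payoffs 54, 81, 62, 83 → best response ARC.
Node 1 against ARC: payoffs 95, 51, 36, 73 → best response Off.
Node 1 against Full: payoffs 60, 31, 53, 43 → best response Off.
Node 2 against Off: payoffs 69, 22, 86, 47 → best response ARC.
Node 2 against LRU: payoffs 25, 38, 49, 21 → best response ARC.
Node 2 against LFU: payoffs 91, 59, 22, 52 → best response LRU.
Node 2 against ARC: payoffs 47, 87, 59, 68 → best response LFU.
Mutual best responses: (Off, ARC); (ARC, LFU).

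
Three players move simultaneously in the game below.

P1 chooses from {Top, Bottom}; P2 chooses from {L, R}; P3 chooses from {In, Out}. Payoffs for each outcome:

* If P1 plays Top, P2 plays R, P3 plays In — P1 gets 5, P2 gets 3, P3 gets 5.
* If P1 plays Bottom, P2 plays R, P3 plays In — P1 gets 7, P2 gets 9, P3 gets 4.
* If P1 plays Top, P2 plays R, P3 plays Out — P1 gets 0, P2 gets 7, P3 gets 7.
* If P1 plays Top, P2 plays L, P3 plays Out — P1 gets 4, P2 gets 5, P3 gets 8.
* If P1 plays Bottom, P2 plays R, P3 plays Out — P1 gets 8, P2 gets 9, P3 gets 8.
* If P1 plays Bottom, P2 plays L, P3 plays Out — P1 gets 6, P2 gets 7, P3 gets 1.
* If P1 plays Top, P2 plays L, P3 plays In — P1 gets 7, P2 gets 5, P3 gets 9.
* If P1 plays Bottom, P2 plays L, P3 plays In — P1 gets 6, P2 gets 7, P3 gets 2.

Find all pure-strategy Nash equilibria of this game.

(Top, L, In) and (Bottom, R, Out)

(Top, L, In): P1 gets 7, best alternative 6; P2 gets 5, best alternative 3; P3 gets 9, best alternative 8. No profitable deviation — NE.
(Top, L, Out): P1 can switch to Bottom (4 → 6). Not NE.
(Top, R, In): P1 can switch to Bottom (5 → 7). Not NE.
(Top, R, Out): P1 can switch to Bottom (0 → 8). Not NE.
(Bottom, L, In): P1 can switch to Top (6 → 7). Not NE.
(Bottom, L, Out): P2 can switch to R (7 → 9). Not NE.
(Bottom, R, In): P3 can switch to Out (4 → 8). Not NE.
(Bottom, R, Out): P1 gets 8, best alternative 0; P2 gets 9, best alternative 7; P3 gets 8, best alternative 4. No profitable deviation — NE.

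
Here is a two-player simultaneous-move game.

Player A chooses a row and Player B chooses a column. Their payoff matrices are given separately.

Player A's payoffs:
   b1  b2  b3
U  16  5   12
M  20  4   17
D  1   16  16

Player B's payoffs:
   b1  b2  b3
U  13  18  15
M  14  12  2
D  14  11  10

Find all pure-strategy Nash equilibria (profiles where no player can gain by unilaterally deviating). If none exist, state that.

(M, b1)

Mark each player's best response to every combination of opponents' strategies; a profile where every player is best-responding is a pure Nash equilibrium.
Player A against b1: payoffs 16, 20, 1 → best response M.
Player A against b2: payoffs 5, 4, 16 → best response D.
Player A against b3: payoffs 12, 17, 16 → best response M.
Player B against U: payoffs 13, 18, 15 → best response b2.
Player B against M: payoffs 14, 12, 2 → best response b1.
Player B against D: payoffs 14, 11, 10 → best response b1.
Mutual best responses: (M, b1).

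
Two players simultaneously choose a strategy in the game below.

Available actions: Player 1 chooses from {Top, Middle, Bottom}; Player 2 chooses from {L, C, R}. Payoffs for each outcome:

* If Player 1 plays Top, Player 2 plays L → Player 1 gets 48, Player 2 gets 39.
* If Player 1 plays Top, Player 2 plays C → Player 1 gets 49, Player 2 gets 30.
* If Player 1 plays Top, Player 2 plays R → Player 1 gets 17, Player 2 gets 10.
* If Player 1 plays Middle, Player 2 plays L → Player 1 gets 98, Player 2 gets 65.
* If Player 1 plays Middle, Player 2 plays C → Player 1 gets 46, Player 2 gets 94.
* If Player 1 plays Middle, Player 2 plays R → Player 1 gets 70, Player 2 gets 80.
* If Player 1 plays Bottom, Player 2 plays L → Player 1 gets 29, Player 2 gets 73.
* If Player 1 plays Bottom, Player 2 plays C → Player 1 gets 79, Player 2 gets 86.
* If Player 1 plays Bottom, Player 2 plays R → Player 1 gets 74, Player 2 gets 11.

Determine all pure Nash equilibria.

Player 1 against L: payoffs 48, 98, 29 → best response Middle.
Player 1 against C: payoffs 49, 46, 79 → best response Bottom.
Player 1 against R: payoffs 17, 70, 74 → best response Bottom.
Player 2 against Top: payoffs 39, 30, 10 → best response L.
Player 2 against Middle: payoffs 65, 94, 80 → best response C.
Player 2 against Bottom: payoffs 73, 86, 11 → best response C.
Mutual best responses: (Bottom, C).

The unique pure-strategy Nash equilibrium is (Bottom, C).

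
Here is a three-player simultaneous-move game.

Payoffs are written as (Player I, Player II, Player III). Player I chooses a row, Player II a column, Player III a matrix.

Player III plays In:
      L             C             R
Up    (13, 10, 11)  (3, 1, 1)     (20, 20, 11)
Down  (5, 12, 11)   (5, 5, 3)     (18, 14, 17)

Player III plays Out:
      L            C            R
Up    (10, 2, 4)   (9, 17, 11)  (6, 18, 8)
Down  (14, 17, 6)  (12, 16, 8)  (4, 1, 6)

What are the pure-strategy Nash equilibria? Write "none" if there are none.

The unique pure-strategy Nash equilibrium is (Up, R, In).

For each strategy profile, look for a profitable unilateral deviation.
(Up, L, In): Player II can switch to R (10 → 20). Not NE.
(Up, L, Out): Player I can switch to Down (10 → 14). Not NE.
(Up, C, In): Player I can switch to Down (3 → 5). Not NE.
(Up, C, Out): Player I can switch to Down (9 → 12). Not NE.
(Up, R, In): Player I gets 20, best alternative 18; Player II gets 20, best alternative 10; Player III gets 11, best alternative 8. No profitable deviation — NE.
(Up, R, Out): Player III can switch to In (8 → 11). Not NE.
(Down, L, In): Player I can switch to Up (5 → 13). Not NE.
(The remaining 5 profiles each have a profitable deviation by the same check.)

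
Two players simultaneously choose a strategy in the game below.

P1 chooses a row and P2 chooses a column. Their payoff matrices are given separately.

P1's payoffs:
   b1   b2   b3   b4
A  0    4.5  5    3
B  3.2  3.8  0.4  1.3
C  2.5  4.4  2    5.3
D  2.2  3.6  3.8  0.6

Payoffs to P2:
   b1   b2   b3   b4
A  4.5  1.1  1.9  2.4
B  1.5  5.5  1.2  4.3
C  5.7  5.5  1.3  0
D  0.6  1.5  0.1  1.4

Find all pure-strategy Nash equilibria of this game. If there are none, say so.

P1 against b1: payoffs 0, 3.2, 2.5, 2.2 → best response B.
P1 against b2: payoffs 4.5, 3.8, 4.4, 3.6 → best response A.
P1 against b3: payoffs 5, 0.4, 2, 3.8 → best response A.
P1 against b4: payoffs 3, 1.3, 5.3, 0.6 → best response C.
P2 against A: payoffs 4.5, 1.1, 1.9, 2.4 → best response b1.
P2 against B: payoffs 1.5, 5.5, 1.2, 4.3 → best response b2.
P2 against C: payoffs 5.7, 5.5, 1.3, 0 → best response b1.
P2 against D: payoffs 0.6, 1.5, 0.1, 1.4 → best response b2.
No profile is a mutual best response for all players.

none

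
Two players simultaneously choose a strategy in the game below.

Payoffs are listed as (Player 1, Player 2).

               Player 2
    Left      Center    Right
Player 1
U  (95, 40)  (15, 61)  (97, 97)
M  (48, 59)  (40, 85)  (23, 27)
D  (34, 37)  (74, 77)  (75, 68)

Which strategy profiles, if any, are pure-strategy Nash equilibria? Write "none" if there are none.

(U, Right); (D, Center)

For each strategy profile, look for a profitable unilateral deviation.
(U, Left): Player 2 can switch to Center (40 → 61). Not NE.
(U, Center): Player 1 can switch to M (15 → 40). Not NE.
(U, Right): Player 1 gets 97, best alternative 75; Player 2 gets 97, best alternative 61. No profitable deviation — NE.
(M, Left): Player 1 can switch to U (48 → 95). Not NE.
(M, Center): Player 1 can switch to D (40 → 74). Not NE.
(M, Right): Player 1 can switch to U (23 → 97). Not NE.
(D, Left): Player 1 can switch to U (34 → 95). Not NE.
(D, Center): Player 1 gets 74, best alternative 40; Player 2 gets 77, best alternative 68. No profitable deviation — NE.
(D, Right): Player 1 can switch to U (75 → 97). Not NE.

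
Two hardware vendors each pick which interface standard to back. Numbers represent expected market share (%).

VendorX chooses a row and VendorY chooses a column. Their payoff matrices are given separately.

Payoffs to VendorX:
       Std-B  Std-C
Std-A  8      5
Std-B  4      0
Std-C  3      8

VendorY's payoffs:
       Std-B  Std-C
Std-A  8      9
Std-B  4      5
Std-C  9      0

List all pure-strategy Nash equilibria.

No pure-strategy Nash equilibrium.

For each strategy profile, look for a profitable unilateral deviation.
(Std-A, Std-B): VendorY can switch to Std-C (8 → 9). Not NE.
(Std-A, Std-C): VendorX can switch to Std-C (5 → 8). Not NE.
(Std-B, Std-B): VendorX can switch to Std-A (4 → 8). Not NE.
(Std-B, Std-C): VendorX can switch to Std-A (0 → 5). Not NE.
(Std-C, Std-B): VendorX can switch to Std-A (3 → 8). Not NE.
(Std-C, Std-C): VendorY can switch to Std-B (0 → 9). Not NE.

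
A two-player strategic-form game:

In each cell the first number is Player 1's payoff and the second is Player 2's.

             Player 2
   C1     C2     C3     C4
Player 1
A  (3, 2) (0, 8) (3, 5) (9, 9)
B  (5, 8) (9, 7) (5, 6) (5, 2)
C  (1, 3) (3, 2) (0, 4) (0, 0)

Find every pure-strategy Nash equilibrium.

(A, C4) and (B, C1)

For each player, find the best response to each opponent profile; mutual best responses are the pure NE.
Player 1 against C1: payoffs 3, 5, 1 → best response B.
Player 1 against C2: payoffs 0, 9, 3 → best response B.
Player 1 against C3: payoffs 3, 5, 0 → best response B.
Player 1 against C4: payoffs 9, 5, 0 → best response A.
Player 2 against A: payoffs 2, 8, 5, 9 → best response C4.
Player 2 against B: payoffs 8, 7, 6, 2 → best response C1.
Player 2 against C: payoffs 3, 2, 4, 0 → best response C3.
Mutual best responses: (A, C4); (B, C1).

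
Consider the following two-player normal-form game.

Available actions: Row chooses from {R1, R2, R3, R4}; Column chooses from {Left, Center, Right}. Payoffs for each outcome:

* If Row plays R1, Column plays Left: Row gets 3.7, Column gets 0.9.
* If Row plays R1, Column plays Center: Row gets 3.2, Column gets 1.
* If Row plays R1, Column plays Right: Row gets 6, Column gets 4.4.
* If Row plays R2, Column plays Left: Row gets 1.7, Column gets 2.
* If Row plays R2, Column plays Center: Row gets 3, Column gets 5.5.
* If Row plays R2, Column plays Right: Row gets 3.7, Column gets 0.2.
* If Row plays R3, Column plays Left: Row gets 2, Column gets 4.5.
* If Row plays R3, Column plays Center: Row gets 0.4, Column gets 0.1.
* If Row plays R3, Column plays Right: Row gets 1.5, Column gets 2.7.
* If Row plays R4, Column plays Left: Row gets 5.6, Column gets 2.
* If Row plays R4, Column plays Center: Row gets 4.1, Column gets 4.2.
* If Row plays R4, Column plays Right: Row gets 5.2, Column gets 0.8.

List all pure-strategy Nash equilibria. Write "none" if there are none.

For each strategy profile, look for a profitable unilateral deviation.
(R1, Left): Row can switch to R4 (3.7 → 5.6). Not NE.
(R1, Center): Row can switch to R4 (3.2 → 4.1). Not NE.
(R1, Right): Row gets 6, best alternative 5.2; Column gets 4.4, best alternative 1. No profitable deviation — NE.
(R2, Left): Row can switch to R1 (1.7 → 3.7). Not NE.
(R2, Center): Row can switch to R1 (3 → 3.2). Not NE.
(R2, Right): Row can switch to R1 (3.7 → 6). Not NE.
(R3, Left): Row can switch to R1 (2 → 3.7). Not NE.
(R3, Center): Row can switch to R1 (0.4 → 3.2). Not NE.
(R3, Right): Row can switch to R1 (1.5 → 6). Not NE.
(R4, Center): Row gets 4.1, best alternative 3.2; Column gets 4.2, best alternative 2. No profitable deviation — NE.
(The remaining 2 profiles each have a profitable deviation by the same check.)

Pure-strategy Nash equilibria: (R1, Right) and (R4, Center)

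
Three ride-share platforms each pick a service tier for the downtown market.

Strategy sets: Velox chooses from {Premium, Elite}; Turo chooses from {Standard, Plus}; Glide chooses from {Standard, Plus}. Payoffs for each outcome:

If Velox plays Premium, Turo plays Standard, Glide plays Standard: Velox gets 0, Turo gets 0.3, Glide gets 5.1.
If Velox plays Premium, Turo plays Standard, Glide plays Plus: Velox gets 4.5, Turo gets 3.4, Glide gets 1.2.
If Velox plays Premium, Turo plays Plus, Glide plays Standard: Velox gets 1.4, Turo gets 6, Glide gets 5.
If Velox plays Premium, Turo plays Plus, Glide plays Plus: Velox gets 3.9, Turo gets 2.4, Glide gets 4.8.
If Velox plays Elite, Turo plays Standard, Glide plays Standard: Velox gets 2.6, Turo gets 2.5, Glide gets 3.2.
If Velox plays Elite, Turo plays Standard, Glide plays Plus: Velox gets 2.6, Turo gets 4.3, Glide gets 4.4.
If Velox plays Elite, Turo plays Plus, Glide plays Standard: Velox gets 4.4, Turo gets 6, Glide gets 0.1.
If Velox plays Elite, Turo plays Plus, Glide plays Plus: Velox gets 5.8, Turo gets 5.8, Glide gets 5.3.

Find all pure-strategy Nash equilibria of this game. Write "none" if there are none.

(Premium, Standard, Standard): Velox can switch to Elite (0 → 2.6). Not NE.
(Premium, Standard, Plus): Glide can switch to Standard (1.2 → 5.1). Not NE.
(Premium, Plus, Standard): Velox can switch to Elite (1.4 → 4.4). Not NE.
(Premium, Plus, Plus): Velox can switch to Elite (3.9 → 5.8). Not NE.
(Elite, Standard, Standard): Turo can switch to Plus (2.5 → 6). Not NE.
(Elite, Standard, Plus): Velox can switch to Premium (2.6 → 4.5). Not NE.
(Elite, Plus, Plus): Velox gets 5.8, best alternative 3.9; Turo gets 5.8, best alternative 4.3; Glide gets 5.3, best alternative 0.1. No profitable deviation — NE.
(The remaining 1 profile has a profitable deviation by the same check.)

(Elite, Plus, Plus)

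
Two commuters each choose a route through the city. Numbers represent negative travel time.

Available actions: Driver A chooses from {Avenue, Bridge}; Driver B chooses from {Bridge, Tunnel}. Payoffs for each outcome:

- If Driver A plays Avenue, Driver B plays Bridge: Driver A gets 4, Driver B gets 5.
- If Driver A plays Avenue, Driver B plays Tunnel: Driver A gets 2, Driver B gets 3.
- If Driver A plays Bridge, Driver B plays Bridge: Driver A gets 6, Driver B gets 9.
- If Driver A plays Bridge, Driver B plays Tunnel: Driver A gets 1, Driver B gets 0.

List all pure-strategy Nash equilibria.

Driver A against Bridge: payoffs 4, 6 → best response Bridge.
Driver A against Tunnel: payoffs 2, 1 → best response Avenue.
Driver B against Avenue: payoffs 5, 3 → best response Bridge.
Driver B against Bridge: payoffs 9, 0 → best response Bridge.
Mutual best responses: (Bridge, Bridge).

The unique pure-strategy Nash equilibrium is (Bridge, Bridge).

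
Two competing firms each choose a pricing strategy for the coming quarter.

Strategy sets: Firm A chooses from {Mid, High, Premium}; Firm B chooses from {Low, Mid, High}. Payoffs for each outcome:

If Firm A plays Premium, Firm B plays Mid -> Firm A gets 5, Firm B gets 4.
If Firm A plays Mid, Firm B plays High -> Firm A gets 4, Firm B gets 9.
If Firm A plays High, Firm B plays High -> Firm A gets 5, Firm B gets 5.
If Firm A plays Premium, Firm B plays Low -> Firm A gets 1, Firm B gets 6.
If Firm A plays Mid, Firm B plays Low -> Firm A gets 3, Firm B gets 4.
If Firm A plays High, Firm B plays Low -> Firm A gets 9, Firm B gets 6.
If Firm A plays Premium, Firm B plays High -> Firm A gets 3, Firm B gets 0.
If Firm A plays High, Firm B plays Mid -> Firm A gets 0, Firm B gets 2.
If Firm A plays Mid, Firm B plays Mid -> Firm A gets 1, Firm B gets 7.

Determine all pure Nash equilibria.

For each player, find the best response to each opponent profile; mutual best responses are the pure NE.
Firm A against Low: payoffs 3, 9, 1 → best response High.
Firm A against Mid: payoffs 1, 0, 5 → best response Premium.
Firm A against High: payoffs 4, 5, 3 → best response High.
Firm B against Mid: payoffs 4, 7, 9 → best response High.
Firm B against High: payoffs 6, 2, 5 → best response Low.
Firm B against Premium: payoffs 6, 4, 0 → best response Low.
Mutual best responses: (High, Low).

The unique pure-strategy Nash equilibrium is (High, Low).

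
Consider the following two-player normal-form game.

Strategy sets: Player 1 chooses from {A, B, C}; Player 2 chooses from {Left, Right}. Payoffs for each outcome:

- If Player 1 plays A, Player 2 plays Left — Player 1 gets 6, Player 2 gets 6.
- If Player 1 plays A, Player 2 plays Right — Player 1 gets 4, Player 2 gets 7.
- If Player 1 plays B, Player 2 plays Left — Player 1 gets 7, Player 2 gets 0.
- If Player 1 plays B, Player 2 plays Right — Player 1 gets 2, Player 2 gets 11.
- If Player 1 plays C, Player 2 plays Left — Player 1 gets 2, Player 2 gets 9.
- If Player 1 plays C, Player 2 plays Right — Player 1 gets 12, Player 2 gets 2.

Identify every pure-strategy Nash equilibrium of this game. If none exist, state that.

(A, Left): Player 1 can switch to B (6 → 7). Not NE.
(A, Right): Player 1 can switch to C (4 → 12). Not NE.
(B, Left): Player 2 can switch to Right (0 → 11). Not NE.
(B, Right): Player 1 can switch to A (2 → 4). Not NE.
(C, Left): Player 1 can switch to A (2 → 6). Not NE.
(C, Right): Player 2 can switch to Left (2 → 9). Not NE.

none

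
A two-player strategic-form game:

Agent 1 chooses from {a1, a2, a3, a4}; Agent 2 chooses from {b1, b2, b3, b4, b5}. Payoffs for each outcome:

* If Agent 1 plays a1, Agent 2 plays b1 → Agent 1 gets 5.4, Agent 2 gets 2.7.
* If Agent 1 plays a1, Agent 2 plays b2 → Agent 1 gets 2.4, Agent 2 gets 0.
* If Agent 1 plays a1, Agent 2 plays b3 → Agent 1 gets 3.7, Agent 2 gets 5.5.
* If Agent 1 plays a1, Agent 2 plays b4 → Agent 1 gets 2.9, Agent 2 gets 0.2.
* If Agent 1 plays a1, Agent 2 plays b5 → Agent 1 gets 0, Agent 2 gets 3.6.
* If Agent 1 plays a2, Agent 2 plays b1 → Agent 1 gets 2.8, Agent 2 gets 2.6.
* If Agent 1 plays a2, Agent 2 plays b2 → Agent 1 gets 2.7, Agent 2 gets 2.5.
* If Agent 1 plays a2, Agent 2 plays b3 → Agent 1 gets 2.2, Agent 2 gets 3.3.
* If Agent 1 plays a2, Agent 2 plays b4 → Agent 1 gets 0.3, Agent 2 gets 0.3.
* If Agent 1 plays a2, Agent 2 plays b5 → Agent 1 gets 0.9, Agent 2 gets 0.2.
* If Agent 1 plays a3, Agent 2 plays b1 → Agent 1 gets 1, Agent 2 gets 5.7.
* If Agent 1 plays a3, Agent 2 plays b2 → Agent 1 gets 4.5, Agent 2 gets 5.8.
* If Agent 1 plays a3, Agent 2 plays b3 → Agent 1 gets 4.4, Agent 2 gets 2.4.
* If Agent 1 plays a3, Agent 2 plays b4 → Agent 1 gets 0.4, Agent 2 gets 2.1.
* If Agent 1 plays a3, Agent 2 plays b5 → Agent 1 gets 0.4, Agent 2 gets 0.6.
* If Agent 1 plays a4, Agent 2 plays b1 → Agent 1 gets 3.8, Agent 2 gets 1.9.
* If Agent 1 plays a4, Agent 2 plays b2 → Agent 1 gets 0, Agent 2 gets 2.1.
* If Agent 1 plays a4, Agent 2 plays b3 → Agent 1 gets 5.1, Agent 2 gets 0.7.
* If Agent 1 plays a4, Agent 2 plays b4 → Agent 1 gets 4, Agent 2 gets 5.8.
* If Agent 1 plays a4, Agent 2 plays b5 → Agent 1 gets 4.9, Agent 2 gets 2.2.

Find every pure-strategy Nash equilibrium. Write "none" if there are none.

(a3, b2), (a4, b4)

Agent 1 against b1: payoffs 5.4, 2.8, 1, 3.8 → best response a1.
Agent 1 against b2: payoffs 2.4, 2.7, 4.5, 0 → best response a3.
Agent 1 against b3: payoffs 3.7, 2.2, 4.4, 5.1 → best response a4.
Agent 1 against b4: payoffs 2.9, 0.3, 0.4, 4 → best response a4.
Agent 1 against b5: payoffs 0, 0.9, 0.4, 4.9 → best response a4.
Agent 2 against a1: payoffs 2.7, 0, 5.5, 0.2, 3.6 → best response b3.
Agent 2 against a2: payoffs 2.6, 2.5, 3.3, 0.3, 0.2 → best response b3.
Agent 2 against a3: payoffs 5.7, 5.8, 2.4, 2.1, 0.6 → best response b2.
Agent 2 against a4: payoffs 1.9, 2.1, 0.7, 5.8, 2.2 → best response b4.
Mutual best responses: (a3, b2); (a4, b4).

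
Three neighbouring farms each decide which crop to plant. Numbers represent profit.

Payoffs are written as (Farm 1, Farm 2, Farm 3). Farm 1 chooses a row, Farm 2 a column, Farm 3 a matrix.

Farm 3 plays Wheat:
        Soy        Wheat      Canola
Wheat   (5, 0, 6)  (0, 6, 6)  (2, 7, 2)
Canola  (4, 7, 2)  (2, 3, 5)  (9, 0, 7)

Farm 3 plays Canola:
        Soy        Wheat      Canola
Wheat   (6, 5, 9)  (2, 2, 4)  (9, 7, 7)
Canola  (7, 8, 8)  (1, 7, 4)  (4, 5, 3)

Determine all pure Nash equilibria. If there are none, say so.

The pure Nash equilibria are (Wheat, Canola, Canola), (Canola, Soy, Canola).

Farm 1 against (Soy, Wheat): payoffs 5, 4 → best response Wheat.
Farm 1 against (Soy, Canola): payoffs 6, 7 → best response Canola.
Farm 1 against (Wheat, Wheat): payoffs 0, 2 → best response Canola.
Farm 1 against (Wheat, Canola): payoffs 2, 1 → best response Wheat.
Farm 1 against (Canola, Wheat): payoffs 2, 9 → best response Canola.
Farm 1 against (Canola, Canola): payoffs 9, 4 → best response Wheat.
Farm 2 against (Wheat, Wheat): payoffs 0, 6, 7 → best response Canola.
Farm 2 against (Wheat, Canola): payoffs 5, 2, 7 → best response Canola.
Farm 2 against (Canola, Wheat): payoffs 7, 3, 0 → best response Soy.
Farm 2 against (Canola, Canola): payoffs 8, 7, 5 → best response Soy.
Farm 3 against (Wheat, Soy): payoffs 6, 9 → best response Canola.
Farm 3 against (Wheat, Wheat): payoffs 6, 4 → best response Wheat.
Farm 3 against (Wheat, Canola): payoffs 2, 7 → best response Canola.
Farm 3 against (Canola, Soy): payoffs 2, 8 → best response Canola.
Farm 3 against (Canola, Wheat): payoffs 5, 4 → best response Wheat.
Farm 3 against (Canola, Canola): payoffs 7, 3 → best response Wheat.
Mutual best responses: (Wheat, Canola, Canola); (Canola, Soy, Canola).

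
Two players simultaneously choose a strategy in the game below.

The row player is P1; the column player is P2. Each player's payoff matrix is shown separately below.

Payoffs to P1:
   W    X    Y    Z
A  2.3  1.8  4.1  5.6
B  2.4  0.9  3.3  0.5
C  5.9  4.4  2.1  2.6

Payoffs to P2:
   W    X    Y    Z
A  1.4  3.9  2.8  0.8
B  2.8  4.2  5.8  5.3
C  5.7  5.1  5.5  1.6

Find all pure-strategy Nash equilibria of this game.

Pure NE: (C, W)

P1 against W: payoffs 2.3, 2.4, 5.9 → best response C.
P1 against X: payoffs 1.8, 0.9, 4.4 → best response C.
P1 against Y: payoffs 4.1, 3.3, 2.1 → best response A.
P1 against Z: payoffs 5.6, 0.5, 2.6 → best response A.
P2 against A: payoffs 1.4, 3.9, 2.8, 0.8 → best response X.
P2 against B: payoffs 2.8, 4.2, 5.8, 5.3 → best response Y.
P2 against C: payoffs 5.7, 5.1, 5.5, 1.6 → best response W.
Mutual best responses: (C, W).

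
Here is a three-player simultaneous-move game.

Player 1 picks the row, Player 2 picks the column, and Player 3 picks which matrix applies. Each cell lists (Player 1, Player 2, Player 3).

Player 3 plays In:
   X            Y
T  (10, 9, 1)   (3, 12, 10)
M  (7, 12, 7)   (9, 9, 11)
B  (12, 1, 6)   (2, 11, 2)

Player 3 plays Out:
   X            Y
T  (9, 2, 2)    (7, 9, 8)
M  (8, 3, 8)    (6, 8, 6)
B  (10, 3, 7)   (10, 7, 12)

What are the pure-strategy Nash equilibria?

The unique pure-strategy Nash equilibrium is (B, Y, Out).

Mark each player's best response to every combination of opponents' strategies; a profile where every player is best-responding is a pure Nash equilibrium.
Player 1 against (X, In): payoffs 10, 7, 12 → best response B.
Player 1 against (X, Out): payoffs 9, 8, 10 → best response B.
Player 1 against (Y, In): payoffs 3, 9, 2 → best response M.
Player 1 against (Y, Out): payoffs 7, 6, 10 → best response B.
Player 2 against (T, In): payoffs 9, 12 → best response Y.
Player 2 against (T, Out): payoffs 2, 9 → best response Y.
Player 2 against (M, In): payoffs 12, 9 → best response X.
Player 2 against (M, Out): payoffs 3, 8 → best response Y.
Player 2 against (B, In): payoffs 1, 11 → best response Y.
Player 2 against (B, Out): payoffs 3, 7 → best response Y.
Player 3 against (T, X): payoffs 1, 2 → best response Out.
Player 3 against (T, Y): payoffs 10, 8 → best response In.
Player 3 against (M, X): payoffs 7, 8 → best response Out.
Player 3 against (M, Y): payoffs 11, 6 → best response In.
Player 3 against (B, X): payoffs 6, 7 → best response Out.
Player 3 against (B, Y): payoffs 2, 12 → best response Out.
Mutual best responses: (B, Y, Out).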